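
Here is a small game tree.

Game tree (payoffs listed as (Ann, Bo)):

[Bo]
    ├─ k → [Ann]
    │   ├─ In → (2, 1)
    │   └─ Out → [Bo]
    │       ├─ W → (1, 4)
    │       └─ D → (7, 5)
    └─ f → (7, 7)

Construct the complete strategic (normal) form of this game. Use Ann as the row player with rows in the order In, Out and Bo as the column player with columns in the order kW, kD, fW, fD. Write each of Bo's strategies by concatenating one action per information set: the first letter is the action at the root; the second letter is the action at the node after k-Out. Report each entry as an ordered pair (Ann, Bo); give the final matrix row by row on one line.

           kW       kD       fW       fD
  In    (2,1)    (2,1)    (7,7)    (7,7)
 Out    (1,4)    (7,5)    (7,7)    (7,7)

In: (2,1) (2,1) (7,7) (7,7) | Out: (1,4) (7,5) (7,7) (7,7)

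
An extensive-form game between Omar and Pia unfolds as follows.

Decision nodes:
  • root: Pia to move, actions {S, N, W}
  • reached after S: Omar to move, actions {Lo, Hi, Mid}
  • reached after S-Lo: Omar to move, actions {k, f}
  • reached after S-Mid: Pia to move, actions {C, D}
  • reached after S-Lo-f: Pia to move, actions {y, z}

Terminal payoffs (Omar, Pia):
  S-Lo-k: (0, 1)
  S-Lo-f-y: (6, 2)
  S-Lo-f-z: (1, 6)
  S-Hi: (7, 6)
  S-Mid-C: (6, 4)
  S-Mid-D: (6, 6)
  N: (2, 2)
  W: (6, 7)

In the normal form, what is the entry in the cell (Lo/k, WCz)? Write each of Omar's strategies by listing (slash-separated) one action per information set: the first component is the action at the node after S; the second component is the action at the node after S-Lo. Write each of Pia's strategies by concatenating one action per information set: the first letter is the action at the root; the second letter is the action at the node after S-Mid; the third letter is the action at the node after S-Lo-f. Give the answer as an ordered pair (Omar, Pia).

Trace the play path from the root:
  Pia plays W
→ terminal payoff (6, 7).
(Omar's choice at the node after S is never reached on this path, so it doesn't affect the outcome.)

(6, 7)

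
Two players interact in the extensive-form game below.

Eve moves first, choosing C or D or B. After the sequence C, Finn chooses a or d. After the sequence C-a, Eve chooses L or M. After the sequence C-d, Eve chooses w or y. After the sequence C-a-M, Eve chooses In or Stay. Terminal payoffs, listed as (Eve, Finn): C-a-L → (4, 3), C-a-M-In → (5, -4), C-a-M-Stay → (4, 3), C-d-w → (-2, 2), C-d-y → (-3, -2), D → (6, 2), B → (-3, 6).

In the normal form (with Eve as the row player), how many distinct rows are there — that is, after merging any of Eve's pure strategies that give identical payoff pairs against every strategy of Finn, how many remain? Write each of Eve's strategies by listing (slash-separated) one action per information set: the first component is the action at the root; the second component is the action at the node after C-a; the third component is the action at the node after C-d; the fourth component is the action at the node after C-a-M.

6

Eve has 24 pure strategies: C/L/w/In, C/L/w/Stay, C/L/y/In, C/L/y/Stay, C/M/w/In, C/M/w/Stay, C/M/y/In, C/M/y/Stay, D/L/w/In, D/L/w/Stay, D/L/y/In, D/L/y/Stay, D/M/w/In, D/M/w/Stay, D/M/y/In, D/M/y/Stay, B/L/w/In, B/L/w/Stay, B/L/y/In, B/L/y/Stay, B/M/w/In, B/M/w/Stay, B/M/y/In, B/M/y/Stay. Columns: a, d.
{C/L/w/In, C/L/w/Stay, C/M/w/Stay} → row (4,3) (-2,2)
{C/L/y/In, C/L/y/Stay, C/M/y/Stay} → row (4,3) (-3,-2)
{C/M/w/In} → row (5,-4) (-2,2)
{C/M/y/In} → row (5,-4) (-3,-2)
{D/L/w/In, D/L/w/Stay, D/L/y/In, D/L/y/Stay, D/M/w/In, D/M/w/Stay, D/M/y/In, D/M/y/Stay} → row (6,2) (6,2)
{B/L/w/In, B/L/w/Stay, B/L/y/In, B/L/y/Stay, B/M/w/In, B/M/w/Stay, B/M/y/In, B/M/y/Stay} → row (-3,6) (-3,6)
That's 6 distinct rows out of 24 strategies.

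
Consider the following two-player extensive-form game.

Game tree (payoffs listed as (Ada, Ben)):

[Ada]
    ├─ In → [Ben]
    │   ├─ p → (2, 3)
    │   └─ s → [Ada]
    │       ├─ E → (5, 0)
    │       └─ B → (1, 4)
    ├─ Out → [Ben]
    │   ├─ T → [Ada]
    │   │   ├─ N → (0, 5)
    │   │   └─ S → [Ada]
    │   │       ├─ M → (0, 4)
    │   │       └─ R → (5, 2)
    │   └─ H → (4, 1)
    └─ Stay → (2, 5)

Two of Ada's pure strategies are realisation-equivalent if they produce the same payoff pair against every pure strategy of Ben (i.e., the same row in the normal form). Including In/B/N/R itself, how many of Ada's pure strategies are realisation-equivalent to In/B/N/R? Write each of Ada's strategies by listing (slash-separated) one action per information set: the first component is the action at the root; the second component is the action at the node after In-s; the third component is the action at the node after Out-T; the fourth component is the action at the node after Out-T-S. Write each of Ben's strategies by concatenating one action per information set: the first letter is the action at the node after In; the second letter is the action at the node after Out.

Row for In/B/N/R (columns pT, pH, sT, sH): (2,3) (2,3) (1,4) (1,4).
Under In/B/N/R, Ada's choice at the node after Out-T and at the node after Out-T-S can never be reached regardless of what Ben does, so varying those choices leaves every outcome unchanged.
Holding the reachable choices fixed and varying the unreachable ones freely already gives 2 × 2 = 4 equivalent strategies.
No other strategy reproduces this row, so those 4 are the full class: In/B/N/M, In/B/N/R, In/B/S/M, In/B/S/R.

4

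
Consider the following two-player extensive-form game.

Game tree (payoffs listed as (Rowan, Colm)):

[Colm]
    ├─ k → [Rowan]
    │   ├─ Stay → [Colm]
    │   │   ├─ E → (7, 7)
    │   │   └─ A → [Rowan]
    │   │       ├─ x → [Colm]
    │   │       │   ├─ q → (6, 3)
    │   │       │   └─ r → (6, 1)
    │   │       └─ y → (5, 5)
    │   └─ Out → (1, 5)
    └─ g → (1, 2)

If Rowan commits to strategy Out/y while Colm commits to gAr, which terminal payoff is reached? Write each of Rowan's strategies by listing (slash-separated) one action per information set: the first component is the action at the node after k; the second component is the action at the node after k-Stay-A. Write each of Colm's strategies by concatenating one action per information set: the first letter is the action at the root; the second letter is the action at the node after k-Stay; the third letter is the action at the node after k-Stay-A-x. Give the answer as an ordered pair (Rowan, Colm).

Trace the play path from the root:
  Colm plays g
→ terminal payoff (1, 2).
(Rowan's choice at the node after k is never reached on this path, so it doesn't affect the outcome.)

(1, 2)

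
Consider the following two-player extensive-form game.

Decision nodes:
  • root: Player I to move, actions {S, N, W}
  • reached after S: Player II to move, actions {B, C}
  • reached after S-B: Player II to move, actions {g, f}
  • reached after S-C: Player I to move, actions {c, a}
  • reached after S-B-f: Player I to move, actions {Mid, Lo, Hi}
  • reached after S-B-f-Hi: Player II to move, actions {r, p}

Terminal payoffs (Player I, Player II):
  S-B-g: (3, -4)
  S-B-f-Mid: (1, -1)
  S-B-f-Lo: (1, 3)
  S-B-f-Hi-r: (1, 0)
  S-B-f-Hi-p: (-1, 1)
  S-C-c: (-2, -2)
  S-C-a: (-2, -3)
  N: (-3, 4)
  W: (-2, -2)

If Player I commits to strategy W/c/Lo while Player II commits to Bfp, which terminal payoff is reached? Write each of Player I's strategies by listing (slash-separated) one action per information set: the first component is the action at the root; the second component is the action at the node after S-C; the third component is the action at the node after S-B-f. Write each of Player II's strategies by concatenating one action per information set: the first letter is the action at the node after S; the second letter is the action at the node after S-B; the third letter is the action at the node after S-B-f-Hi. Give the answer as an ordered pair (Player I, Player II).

Trace the play path from the root:
  Player I plays W
→ terminal payoff (-2, -2).
(Player I's choice at the node after S-C is never reached on this path, so it doesn't affect the outcome.)

(-2, -2)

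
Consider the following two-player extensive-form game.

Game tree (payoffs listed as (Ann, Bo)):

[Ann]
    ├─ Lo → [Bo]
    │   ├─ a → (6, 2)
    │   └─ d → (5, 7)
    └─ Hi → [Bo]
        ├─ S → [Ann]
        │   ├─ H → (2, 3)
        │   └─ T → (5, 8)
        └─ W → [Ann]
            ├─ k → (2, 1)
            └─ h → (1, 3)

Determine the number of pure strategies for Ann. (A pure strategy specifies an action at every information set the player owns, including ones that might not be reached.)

8

Ann owns the root with actions {Lo, Hi} — two choices.
Ann owns the node after Hi-S with actions {H, T} — two choices.
Ann owns the node after Hi-W with actions {k, h} — two choices.
A pure strategy fixes one action at each information set independently, so the count is the product 2 × 2 × 2 = 8.
(For reference, Bo has 4 pure strategies, giving a 8×4 normal-form matrix.)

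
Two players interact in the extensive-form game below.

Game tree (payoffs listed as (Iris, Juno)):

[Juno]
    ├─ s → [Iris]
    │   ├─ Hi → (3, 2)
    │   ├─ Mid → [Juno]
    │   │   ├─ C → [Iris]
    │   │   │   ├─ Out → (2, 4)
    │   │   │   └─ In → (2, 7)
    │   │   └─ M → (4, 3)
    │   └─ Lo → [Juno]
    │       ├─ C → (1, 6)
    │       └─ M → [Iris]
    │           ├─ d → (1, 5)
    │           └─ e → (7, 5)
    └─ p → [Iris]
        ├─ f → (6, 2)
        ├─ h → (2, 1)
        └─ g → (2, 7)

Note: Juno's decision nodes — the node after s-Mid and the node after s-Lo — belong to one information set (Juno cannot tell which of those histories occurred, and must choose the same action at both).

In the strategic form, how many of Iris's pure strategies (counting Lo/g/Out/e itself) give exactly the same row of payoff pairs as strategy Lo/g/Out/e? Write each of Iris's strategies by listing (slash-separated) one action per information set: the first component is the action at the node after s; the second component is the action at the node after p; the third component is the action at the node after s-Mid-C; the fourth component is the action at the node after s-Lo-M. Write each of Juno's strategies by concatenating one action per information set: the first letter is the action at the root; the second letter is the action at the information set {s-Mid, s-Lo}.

2

Row for Lo/g/Out/e (columns sC, sM, pC, pM): (1,6) (7,5) (2,7) (2,7).
Under Lo/g/Out/e, Iris's choice at the node after s-Mid-C can never be reached regardless of what Juno does, so varying those choices leaves every outcome unchanged.
Holding the reachable choices fixed and varying the unreachable one freely already gives 2 equivalent strategies.
No other strategy reproduces this row, so those 2 are the full class: Lo/g/Out/e, Lo/g/In/e.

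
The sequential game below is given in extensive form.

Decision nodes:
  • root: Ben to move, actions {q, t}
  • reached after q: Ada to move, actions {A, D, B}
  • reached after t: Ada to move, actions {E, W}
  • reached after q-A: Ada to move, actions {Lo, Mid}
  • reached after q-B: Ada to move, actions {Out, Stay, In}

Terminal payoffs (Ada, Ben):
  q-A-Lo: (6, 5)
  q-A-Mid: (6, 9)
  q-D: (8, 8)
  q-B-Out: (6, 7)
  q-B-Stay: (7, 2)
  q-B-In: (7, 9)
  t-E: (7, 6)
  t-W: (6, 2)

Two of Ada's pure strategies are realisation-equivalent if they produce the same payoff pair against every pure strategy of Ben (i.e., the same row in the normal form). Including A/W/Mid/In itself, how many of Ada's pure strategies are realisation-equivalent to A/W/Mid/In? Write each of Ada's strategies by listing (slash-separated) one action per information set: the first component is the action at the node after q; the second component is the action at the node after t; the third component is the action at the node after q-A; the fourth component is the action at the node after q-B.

Row for A/W/Mid/In (columns q, t): (6,9) (6,2).
Under A/W/Mid/In, Ada's choice at the node after q-B can never be reached regardless of what Ben does, so varying those choices leaves every outcome unchanged.
Holding the reachable choices fixed and varying the unreachable one freely already gives 3 equivalent strategies.
No other strategy reproduces this row, so those 3 are the full class: A/W/Mid/Out, A/W/Mid/Stay, A/W/Mid/In.

3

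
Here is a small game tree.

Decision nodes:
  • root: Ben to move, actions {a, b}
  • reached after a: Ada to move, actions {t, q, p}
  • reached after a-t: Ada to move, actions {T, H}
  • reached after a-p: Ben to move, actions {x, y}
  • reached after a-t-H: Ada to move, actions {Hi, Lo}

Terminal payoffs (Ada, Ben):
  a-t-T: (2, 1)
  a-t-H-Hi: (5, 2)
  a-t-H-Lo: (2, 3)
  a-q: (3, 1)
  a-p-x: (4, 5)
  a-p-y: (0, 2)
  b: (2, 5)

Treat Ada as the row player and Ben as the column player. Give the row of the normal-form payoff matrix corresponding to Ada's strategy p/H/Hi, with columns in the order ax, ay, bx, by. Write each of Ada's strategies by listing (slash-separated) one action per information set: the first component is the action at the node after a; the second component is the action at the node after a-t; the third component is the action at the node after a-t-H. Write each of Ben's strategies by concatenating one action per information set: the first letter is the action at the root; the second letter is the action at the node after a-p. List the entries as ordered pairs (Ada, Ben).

vs ax: Ben plays a → Ada plays p at [a] → Ben plays x at [a-p] → (4, 5)
vs ay: Ben plays a → Ada plays p at [a] → Ben plays y at [a-p] → (0, 2)
vs bx: Ben plays b → (2, 5)
vs by: Ben plays b → (2, 5)

(4,5) (0,2) (2,5) (2,5)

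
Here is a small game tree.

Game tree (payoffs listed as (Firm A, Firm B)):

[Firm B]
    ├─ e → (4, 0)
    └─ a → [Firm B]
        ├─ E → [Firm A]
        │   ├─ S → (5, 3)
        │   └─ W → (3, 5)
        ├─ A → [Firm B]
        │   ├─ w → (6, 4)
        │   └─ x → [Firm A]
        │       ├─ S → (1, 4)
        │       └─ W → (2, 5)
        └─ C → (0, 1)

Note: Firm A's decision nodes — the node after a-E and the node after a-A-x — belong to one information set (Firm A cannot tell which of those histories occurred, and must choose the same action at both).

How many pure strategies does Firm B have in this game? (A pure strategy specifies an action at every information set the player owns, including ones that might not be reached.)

Firm B owns the root with actions {e, a} — two choices.
Firm B owns the node after a with actions {E, A, C} — three choices.
Firm B owns the node after a-A with actions {w, x} — two choices.
A pure strategy fixes one action at each information set independently, so the count is the product 2 × 3 × 2 = 12.
(For reference, Firm A has 2 pure strategies, giving a 12×2 normal-form matrix.)

12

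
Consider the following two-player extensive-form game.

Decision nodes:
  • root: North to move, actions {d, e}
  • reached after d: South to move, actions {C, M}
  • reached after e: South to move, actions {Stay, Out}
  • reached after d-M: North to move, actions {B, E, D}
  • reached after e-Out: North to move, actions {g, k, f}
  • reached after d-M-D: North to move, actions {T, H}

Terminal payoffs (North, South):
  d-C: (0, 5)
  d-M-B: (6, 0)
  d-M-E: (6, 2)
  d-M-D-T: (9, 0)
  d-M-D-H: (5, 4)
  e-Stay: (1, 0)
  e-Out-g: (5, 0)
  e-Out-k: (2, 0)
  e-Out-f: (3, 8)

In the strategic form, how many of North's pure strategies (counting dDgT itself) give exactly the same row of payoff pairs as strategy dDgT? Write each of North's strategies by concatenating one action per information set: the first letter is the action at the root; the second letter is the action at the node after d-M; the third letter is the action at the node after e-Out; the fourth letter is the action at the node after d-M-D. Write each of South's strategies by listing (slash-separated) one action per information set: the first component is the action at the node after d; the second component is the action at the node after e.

3

Row for dDgT (columns C/Stay, C/Out, M/Stay, M/Out): (0,5) (0,5) (9,0) (9,0).
Under dDgT, North's choice at the node after e-Out can never be reached regardless of what South does, so varying those choices leaves every outcome unchanged.
Holding the reachable choices fixed and varying the unreachable one freely already gives 3 equivalent strategies.
No other strategy reproduces this row, so those 3 are the full class: dDgT, dDkT, dDfT.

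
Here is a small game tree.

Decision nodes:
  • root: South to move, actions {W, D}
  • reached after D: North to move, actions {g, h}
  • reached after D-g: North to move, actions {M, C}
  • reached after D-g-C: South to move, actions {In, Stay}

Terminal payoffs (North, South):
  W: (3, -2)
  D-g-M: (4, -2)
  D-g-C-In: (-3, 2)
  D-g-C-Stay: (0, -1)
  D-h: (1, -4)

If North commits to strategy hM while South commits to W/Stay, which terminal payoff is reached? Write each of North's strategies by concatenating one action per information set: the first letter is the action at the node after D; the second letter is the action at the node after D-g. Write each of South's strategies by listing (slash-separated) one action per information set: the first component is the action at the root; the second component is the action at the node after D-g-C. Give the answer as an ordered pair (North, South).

Trace the play path from the root:
  South plays W
→ terminal payoff (3, -2).
(North's choice at the node after D is never reached on this path, so it doesn't affect the outcome.)

(3, -2)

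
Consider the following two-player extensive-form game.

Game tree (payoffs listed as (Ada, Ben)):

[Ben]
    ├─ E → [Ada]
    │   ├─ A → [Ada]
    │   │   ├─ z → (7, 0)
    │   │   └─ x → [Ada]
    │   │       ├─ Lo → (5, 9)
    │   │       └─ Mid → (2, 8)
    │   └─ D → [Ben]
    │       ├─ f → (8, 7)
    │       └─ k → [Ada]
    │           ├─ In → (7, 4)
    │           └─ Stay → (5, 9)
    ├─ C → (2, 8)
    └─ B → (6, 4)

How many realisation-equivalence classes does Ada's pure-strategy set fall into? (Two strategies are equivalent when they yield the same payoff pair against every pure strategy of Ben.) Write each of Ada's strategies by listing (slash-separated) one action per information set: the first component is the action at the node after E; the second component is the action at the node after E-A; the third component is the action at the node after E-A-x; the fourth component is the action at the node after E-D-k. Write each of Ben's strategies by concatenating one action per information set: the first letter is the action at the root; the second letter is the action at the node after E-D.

5

Ada has 16 pure strategies: A/z/Lo/In, A/z/Lo/Stay, A/z/Mid/In, A/z/Mid/Stay, A/x/Lo/In, A/x/Lo/Stay, A/x/Mid/In, A/x/Mid/Stay, D/z/Lo/In, D/z/Lo/Stay, D/z/Mid/In, D/z/Mid/Stay, D/x/Lo/In, D/x/Lo/Stay, D/x/Mid/In, D/x/Mid/Stay. Columns: Ef, Ek, Cf, Ck, Bf, Bk.
{A/z/Lo/In, A/z/Lo/Stay, A/z/Mid/In, A/z/Mid/Stay} → row (7,0) (7,0) (2,8) (2,8) (6,4) (6,4)
{A/x/Lo/In, A/x/Lo/Stay} → row (5,9) (5,9) (2,8) (2,8) (6,4) (6,4)
{A/x/Mid/In, A/x/Mid/Stay} → row (2,8) (2,8) (2,8) (2,8) (6,4) (6,4)
{D/z/Lo/In, D/z/Mid/In, D/x/Lo/In, D/x/Mid/In} → row (8,7) (7,4) (2,8) (2,8) (6,4) (6,4)
{D/z/Lo/Stay, D/z/Mid/Stay, D/x/Lo/Stay, D/x/Mid/Stay} → row (8,7) (5,9) (2,8) (2,8) (6,4) (6,4)
That's 5 distinct rows out of 16 strategies.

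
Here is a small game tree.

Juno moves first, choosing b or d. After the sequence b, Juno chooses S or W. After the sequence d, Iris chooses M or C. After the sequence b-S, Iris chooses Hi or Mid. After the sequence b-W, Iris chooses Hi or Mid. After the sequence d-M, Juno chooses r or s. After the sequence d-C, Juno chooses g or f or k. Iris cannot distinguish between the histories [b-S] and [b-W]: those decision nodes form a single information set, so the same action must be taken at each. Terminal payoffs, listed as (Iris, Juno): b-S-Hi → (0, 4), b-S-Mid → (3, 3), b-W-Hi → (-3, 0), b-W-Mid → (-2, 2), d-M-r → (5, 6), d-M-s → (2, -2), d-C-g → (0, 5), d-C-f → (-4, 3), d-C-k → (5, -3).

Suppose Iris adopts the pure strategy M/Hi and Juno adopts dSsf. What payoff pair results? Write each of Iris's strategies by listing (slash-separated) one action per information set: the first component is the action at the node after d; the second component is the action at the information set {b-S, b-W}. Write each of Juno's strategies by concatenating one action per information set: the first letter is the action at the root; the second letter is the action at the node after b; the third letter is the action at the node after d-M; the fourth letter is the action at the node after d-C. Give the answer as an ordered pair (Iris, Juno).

Trace the play path from the root:
  Juno plays d
  Iris plays M at [d]
  Juno plays s at [d-M]
→ terminal payoff (2, -2).
(Iris's choice at the information set {b-S, b-W} is never reached on this path, so it doesn't affect the outcome.)

(2, -2)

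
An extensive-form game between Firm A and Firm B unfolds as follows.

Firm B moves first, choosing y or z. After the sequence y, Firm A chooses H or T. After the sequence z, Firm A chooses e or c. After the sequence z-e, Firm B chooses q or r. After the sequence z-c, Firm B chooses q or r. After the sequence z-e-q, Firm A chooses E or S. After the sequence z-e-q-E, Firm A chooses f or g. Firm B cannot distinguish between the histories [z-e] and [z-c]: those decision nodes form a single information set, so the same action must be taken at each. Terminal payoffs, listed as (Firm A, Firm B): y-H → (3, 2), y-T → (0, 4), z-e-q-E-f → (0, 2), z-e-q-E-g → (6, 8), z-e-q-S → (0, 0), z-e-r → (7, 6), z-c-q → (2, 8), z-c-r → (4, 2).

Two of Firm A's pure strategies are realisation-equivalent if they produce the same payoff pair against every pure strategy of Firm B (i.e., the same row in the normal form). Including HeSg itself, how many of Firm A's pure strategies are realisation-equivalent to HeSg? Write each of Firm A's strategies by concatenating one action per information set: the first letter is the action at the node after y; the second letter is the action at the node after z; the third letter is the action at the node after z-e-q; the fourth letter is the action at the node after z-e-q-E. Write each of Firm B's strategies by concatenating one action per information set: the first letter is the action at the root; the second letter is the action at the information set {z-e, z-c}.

2

Row for HeSg (columns yq, yr, zq, zr): (3,2) (3,2) (0,0) (7,6).
Under HeSg, Firm A's choice at the node after z-e-q-E can never be reached regardless of what Firm B does, so varying those choices leaves every outcome unchanged.
Holding the reachable choices fixed and varying the unreachable one freely already gives 2 equivalent strategies.
No other strategy reproduces this row, so those 2 are the full class: HeSf, HeSg.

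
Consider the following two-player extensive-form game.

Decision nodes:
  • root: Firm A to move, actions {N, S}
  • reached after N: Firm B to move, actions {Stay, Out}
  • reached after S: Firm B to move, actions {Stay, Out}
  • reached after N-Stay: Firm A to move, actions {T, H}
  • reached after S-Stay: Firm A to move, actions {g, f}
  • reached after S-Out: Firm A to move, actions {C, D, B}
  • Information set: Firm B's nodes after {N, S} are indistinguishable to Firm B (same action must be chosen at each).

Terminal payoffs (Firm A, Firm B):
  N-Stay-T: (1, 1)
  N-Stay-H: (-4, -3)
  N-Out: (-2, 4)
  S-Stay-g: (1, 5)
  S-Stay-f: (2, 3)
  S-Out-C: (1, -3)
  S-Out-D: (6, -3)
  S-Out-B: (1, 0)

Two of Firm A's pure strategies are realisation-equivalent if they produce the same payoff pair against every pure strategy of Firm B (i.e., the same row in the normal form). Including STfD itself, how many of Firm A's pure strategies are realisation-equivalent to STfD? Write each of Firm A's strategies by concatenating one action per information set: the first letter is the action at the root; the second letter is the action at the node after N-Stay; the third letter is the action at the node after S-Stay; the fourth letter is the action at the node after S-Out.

2

Row for STfD (columns Stay, Out): (2,3) (6,-3).
Under STfD, Firm A's choice at the node after N-Stay can never be reached regardless of what Firm B does, so varying those choices leaves every outcome unchanged.
Holding the reachable choices fixed and varying the unreachable one freely already gives 2 equivalent strategies.
No other strategy reproduces this row, so those 2 are the full class: STfD, SHfD.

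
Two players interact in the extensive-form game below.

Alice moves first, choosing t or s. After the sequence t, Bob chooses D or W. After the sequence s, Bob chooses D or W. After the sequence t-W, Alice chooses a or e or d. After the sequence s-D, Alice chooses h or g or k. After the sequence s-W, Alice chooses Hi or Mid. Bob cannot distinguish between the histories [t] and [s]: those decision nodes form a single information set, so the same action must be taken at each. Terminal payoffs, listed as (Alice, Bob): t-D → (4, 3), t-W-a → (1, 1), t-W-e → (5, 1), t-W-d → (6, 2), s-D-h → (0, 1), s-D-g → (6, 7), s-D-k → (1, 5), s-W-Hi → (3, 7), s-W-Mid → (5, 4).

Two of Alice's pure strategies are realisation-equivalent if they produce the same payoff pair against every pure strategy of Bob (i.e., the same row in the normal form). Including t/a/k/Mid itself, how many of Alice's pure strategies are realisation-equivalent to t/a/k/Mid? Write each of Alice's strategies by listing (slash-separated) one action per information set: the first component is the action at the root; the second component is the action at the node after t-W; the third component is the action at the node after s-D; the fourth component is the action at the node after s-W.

Row for t/a/k/Mid (columns D, W): (4,3) (1,1).
Under t/a/k/Mid, Alice's choice at the node after s-D and at the node after s-W can never be reached regardless of what Bob does, so varying those choices leaves every outcome unchanged.
Holding the reachable choices fixed and varying the unreachable ones freely already gives 3 × 2 = 6 equivalent strategies.
No other strategy reproduces this row, so those 6 are the full class: t/a/h/Hi, t/a/h/Mid, t/a/g/Hi, t/a/g/Mid, t/a/k/Hi, t/a/k/Mid.

6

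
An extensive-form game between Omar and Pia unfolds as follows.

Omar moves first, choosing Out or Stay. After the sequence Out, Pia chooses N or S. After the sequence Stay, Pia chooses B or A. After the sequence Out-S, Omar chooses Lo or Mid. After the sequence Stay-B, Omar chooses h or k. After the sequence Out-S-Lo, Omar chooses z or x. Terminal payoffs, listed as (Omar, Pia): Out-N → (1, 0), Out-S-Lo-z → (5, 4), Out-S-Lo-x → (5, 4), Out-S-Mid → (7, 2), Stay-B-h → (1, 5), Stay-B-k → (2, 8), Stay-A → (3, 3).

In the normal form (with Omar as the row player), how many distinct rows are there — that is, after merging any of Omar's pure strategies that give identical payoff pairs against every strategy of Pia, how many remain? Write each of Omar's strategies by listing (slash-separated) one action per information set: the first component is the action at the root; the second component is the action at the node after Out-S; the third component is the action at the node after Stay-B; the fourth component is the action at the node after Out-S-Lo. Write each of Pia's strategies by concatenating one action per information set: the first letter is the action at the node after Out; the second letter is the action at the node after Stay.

4

Omar has 16 pure strategies: Out/Lo/h/z, Out/Lo/h/x, Out/Lo/k/z, Out/Lo/k/x, Out/Mid/h/z, Out/Mid/h/x, Out/Mid/k/z, Out/Mid/k/x, Stay/Lo/h/z, Stay/Lo/h/x, Stay/Lo/k/z, Stay/Lo/k/x, Stay/Mid/h/z, Stay/Mid/h/x, Stay/Mid/k/z, Stay/Mid/k/x. Columns: NB, NA, SB, SA.
{Out/Lo/h/z, Out/Lo/h/x, Out/Lo/k/z, Out/Lo/k/x} → row (1,0) (1,0) (5,4) (5,4)
{Out/Mid/h/z, Out/Mid/h/x, Out/Mid/k/z, Out/Mid/k/x} → row (1,0) (1,0) (7,2) (7,2)
{Stay/Lo/h/z, Stay/Lo/h/x, Stay/Mid/h/z, Stay/Mid/h/x} → row (1,5) (3,3) (1,5) (3,3)
{Stay/Lo/k/z, Stay/Lo/k/x, Stay/Mid/k/z, Stay/Mid/k/x} → row (2,8) (3,3) (2,8) (3,3)
That's 4 distinct rows out of 16 strategies.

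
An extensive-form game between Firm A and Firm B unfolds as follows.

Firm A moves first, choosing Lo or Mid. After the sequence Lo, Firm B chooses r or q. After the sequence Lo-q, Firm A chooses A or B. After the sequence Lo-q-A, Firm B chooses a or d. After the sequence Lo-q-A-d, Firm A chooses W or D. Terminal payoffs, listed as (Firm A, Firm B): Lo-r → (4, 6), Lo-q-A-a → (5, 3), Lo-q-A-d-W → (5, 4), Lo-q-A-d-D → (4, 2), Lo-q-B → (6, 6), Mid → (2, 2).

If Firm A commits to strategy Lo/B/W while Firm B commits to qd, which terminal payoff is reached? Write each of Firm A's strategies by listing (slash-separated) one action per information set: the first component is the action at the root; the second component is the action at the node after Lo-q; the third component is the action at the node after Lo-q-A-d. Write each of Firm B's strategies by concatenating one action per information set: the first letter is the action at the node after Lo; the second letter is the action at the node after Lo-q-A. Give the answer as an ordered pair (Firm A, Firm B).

Trace the play path from the root:
  Firm A plays Lo
  Firm B plays q at [Lo]
  Firm A plays B at [Lo-q]
→ terminal payoff (6, 6).
(Firm A's choice at the node after Lo-q-A-d is never reached on this path, so it doesn't affect the outcome.)

(6, 6)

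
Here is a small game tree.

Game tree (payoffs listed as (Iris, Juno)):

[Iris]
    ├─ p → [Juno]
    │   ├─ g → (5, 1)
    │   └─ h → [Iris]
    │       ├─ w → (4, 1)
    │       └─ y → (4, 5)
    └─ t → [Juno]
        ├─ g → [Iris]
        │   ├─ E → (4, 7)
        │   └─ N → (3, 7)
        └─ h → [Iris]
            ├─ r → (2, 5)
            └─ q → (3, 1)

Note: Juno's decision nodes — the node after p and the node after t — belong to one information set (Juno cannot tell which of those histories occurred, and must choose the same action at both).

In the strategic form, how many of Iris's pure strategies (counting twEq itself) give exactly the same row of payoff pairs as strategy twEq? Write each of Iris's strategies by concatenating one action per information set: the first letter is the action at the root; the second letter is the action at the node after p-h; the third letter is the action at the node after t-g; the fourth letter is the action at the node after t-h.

Row for twEq (columns g, h): (4,7) (3,1).
Under twEq, Iris's choice at the node after p-h can never be reached regardless of what Juno does, so varying those choices leaves every outcome unchanged.
Holding the reachable choices fixed and varying the unreachable one freely already gives 2 equivalent strategies.
No other strategy reproduces this row, so those 2 are the full class: twEq, tyEq.

2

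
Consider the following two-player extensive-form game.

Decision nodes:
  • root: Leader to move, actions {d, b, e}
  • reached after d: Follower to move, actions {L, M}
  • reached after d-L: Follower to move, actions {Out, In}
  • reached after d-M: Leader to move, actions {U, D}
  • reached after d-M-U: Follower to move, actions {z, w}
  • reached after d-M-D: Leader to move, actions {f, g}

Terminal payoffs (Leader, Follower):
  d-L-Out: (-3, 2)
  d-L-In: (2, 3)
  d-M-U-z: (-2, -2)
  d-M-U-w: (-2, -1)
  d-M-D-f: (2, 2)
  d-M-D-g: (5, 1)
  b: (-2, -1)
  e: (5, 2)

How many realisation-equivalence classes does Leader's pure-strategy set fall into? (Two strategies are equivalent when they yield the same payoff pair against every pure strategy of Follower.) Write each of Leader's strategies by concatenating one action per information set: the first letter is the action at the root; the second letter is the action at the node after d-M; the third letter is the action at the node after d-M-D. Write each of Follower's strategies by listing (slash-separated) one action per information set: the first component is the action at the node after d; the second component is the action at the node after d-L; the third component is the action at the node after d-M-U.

Leader has 12 pure strategies: dUf, dUg, dDf, dDg, bUf, bUg, bDf, bDg, eUf, eUg, eDf, eDg. Columns: L/Out/z, L/Out/w, L/In/z, L/In/w, M/Out/z, M/Out/w, M/In/z, M/In/w.
{dUf, dUg} → row (-3,2) (-3,2) (2,3) (2,3) (-2,-2) (-2,-1) (-2,-2) (-2,-1)
{dDf} → row (-3,2) (-3,2) (2,3) (2,3) (2,2) (2,2) (2,2) (2,2)
{dDg} → row (-3,2) (-3,2) (2,3) (2,3) (5,1) (5,1) (5,1) (5,1)
{bUf, bUg, bDf, bDg} → row (-2,-1) (-2,-1) (-2,-1) (-2,-1) (-2,-1) (-2,-1) (-2,-1) (-2,-1)
{eUf, eUg, eDf, eDg} → row (5,2) (5,2) (5,2) (5,2) (5,2) (5,2) (5,2) (5,2)
That's 5 distinct rows out of 12 strategies.

5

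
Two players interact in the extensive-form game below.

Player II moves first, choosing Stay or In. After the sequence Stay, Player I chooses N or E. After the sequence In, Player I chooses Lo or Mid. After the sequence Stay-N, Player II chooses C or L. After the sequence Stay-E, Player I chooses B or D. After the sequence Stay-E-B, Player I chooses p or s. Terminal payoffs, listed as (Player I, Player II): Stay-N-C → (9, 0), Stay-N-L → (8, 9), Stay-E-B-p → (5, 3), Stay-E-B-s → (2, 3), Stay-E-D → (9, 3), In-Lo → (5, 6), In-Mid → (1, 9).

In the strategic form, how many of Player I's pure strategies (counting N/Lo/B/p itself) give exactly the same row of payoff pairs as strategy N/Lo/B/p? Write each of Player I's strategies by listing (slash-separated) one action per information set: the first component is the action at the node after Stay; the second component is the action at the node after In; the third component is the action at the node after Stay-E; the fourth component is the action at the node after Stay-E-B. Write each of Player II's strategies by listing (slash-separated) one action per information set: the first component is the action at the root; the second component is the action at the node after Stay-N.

4

Row for N/Lo/B/p (columns Stay/C, Stay/L, In/C, In/L): (9,0) (8,9) (5,6) (5,6).
Under N/Lo/B/p, Player I's choice at the node after Stay-E and at the node after Stay-E-B can never be reached regardless of what Player II does, so varying those choices leaves every outcome unchanged.
Holding the reachable choices fixed and varying the unreachable ones freely already gives 2 × 2 = 4 equivalent strategies.
No other strategy reproduces this row, so those 4 are the full class: N/Lo/B/p, N/Lo/B/s, N/Lo/D/p, N/Lo/D/s.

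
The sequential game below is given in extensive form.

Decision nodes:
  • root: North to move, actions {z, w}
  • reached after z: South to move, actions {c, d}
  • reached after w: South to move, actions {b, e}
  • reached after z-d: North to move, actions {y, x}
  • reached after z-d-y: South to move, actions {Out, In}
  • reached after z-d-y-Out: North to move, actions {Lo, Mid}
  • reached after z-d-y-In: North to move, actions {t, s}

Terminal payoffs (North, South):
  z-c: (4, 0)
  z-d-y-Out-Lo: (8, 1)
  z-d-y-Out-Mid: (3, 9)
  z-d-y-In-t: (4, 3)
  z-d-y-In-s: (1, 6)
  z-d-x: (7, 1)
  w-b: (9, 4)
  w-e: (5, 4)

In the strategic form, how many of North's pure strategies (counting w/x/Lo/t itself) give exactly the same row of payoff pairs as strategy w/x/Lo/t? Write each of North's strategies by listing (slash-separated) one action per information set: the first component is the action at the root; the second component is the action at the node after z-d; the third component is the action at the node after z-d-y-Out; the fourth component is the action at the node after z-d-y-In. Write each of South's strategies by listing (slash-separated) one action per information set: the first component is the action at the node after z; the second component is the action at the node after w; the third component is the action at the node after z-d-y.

Row for w/x/Lo/t (columns c/b/Out, c/b/In, c/e/Out, c/e/In, d/b/Out, d/b/In, d/e/Out, d/e/In): (9,4) (9,4) (5,4) (5,4) (9,4) (9,4) (5,4) (5,4).
Under w/x/Lo/t, North's choice at the node after z-d and at the node after z-d-y-Out and at the node after z-d-y-In can never be reached regardless of what South does, so varying those choices leaves every outcome unchanged.
Holding the reachable choices fixed and varying the unreachable ones freely already gives 2 × 2 × 2 = 8 equivalent strategies.
No other strategy reproduces this row, so those 8 are the full class: w/y/Lo/t, w/y/Lo/s, w/y/Mid/t, w/y/Mid/s, w/x/Lo/t, w/x/Lo/s, w/x/Mid/t, w/x/Mid/s.

8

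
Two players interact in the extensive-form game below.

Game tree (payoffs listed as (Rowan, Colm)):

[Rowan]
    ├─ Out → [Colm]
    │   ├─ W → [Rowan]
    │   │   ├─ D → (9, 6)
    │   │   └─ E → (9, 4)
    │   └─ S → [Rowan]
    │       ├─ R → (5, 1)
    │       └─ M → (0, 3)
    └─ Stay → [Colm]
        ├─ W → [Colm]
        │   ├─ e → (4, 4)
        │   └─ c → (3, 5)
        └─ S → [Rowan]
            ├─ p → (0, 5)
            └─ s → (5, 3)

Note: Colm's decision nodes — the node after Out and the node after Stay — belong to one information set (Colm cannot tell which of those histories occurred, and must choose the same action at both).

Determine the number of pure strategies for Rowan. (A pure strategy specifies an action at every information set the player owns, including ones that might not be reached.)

16

Rowan owns the root with actions {Out, Stay} — two choices.
Rowan owns the node after Out-W with actions {D, E} — two choices.
Rowan owns the node after Out-S with actions {R, M} — two choices.
Rowan owns the node after Stay-S with actions {p, s} — two choices.
A pure strategy fixes one action at each information set independently, so the count is the product 2 × 2 × 2 × 2 = 16.
(For reference, Colm has 4 pure strategies, giving a 16×4 normal-form matrix.)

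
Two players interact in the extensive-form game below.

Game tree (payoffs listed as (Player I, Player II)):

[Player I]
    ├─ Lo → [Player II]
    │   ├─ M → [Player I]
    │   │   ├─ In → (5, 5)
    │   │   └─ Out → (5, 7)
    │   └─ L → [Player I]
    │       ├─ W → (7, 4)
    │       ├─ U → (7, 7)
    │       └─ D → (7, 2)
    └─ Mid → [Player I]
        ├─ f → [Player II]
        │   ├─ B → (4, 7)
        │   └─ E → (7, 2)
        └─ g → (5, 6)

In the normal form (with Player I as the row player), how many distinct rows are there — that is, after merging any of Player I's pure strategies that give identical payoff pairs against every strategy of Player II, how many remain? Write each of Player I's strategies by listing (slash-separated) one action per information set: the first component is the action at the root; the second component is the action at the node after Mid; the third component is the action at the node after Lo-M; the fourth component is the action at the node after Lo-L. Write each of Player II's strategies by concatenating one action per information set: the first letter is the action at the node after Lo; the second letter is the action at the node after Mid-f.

Player I has 24 pure strategies: Lo/f/In/W, Lo/f/In/U, Lo/f/In/D, Lo/f/Out/W, Lo/f/Out/U, Lo/f/Out/D, Lo/g/In/W, Lo/g/In/U, Lo/g/In/D, Lo/g/Out/W, Lo/g/Out/U, Lo/g/Out/D, Mid/f/In/W, Mid/f/In/U, Mid/f/In/D, Mid/f/Out/W, Mid/f/Out/U, Mid/f/Out/D, Mid/g/In/W, Mid/g/In/U, Mid/g/In/D, Mid/g/Out/W, Mid/g/Out/U, Mid/g/Out/D. Columns: MB, ME, LB, LE.
{Lo/f/In/W, Lo/g/In/W} → row (5,5) (5,5) (7,4) (7,4)
{Lo/f/In/U, Lo/g/In/U} → row (5,5) (5,5) (7,7) (7,7)
{Lo/f/In/D, Lo/g/In/D} → row (5,5) (5,5) (7,2) (7,2)
{Lo/f/Out/W, Lo/g/Out/W} → row (5,7) (5,7) (7,4) (7,4)
{Lo/f/Out/U, Lo/g/Out/U} → row (5,7) (5,7) (7,7) (7,7)
{Lo/f/Out/D, Lo/g/Out/D} → row (5,7) (5,7) (7,2) (7,2)
{Mid/f/In/W, Mid/f/In/U, Mid/f/In/D, Mid/f/Out/W, Mid/f/Out/U, Mid/f/Out/D} → row (4,7) (7,2) (4,7) (7,2)
{Mid/g/In/W, Mid/g/In/U, Mid/g/In/D, Mid/g/Out/W, Mid/g/Out/U, Mid/g/Out/D} → row (5,6) (5,6) (5,6) (5,6)
That's 8 distinct rows out of 24 strategies.

8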